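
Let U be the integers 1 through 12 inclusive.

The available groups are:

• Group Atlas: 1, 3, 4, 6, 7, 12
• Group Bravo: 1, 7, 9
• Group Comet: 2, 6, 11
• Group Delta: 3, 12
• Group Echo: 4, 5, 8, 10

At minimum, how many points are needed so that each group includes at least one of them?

The 4 points {2, 4, 7, 12} hit every group.
The groups Bravo, Comet, Delta, Echo are pairwise disjoint, so any hitting set needs a separate point for each — at least 4. Hence 4 is optimal.

4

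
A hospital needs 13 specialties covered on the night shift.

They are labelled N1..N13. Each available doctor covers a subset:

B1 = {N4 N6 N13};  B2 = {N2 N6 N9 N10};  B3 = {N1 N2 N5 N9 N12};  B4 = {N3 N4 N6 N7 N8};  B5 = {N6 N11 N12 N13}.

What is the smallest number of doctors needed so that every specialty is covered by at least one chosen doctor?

Take {B2, B3, B4, B5}. Their union is {N1, N2, N3, N4, N5, N6, N7, N8, N9, N10, N11, N12, N13}, which is all 13 specialties.
Only B2 contains N10, so B2 is forced; the remaining 9 specialties need at least 3 more doctors (each remaining doctor adds at most 4) — so at least 4 doctors are needed, and 4 is optimal.

4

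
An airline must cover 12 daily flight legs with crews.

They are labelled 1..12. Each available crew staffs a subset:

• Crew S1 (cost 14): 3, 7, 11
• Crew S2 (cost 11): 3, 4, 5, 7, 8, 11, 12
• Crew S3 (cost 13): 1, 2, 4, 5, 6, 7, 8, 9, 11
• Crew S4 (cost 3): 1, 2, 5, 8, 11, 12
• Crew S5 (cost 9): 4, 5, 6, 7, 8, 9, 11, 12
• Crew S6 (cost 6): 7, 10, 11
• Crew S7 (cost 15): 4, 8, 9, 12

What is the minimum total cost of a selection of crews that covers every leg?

29

S2, S4, S5, S6 together cover every leg (S2 ∪ S4 ∪ S5 ∪ S6 = {1, 2, 3, 4, 5, 6, 7, 8, 9, 10, 11, 12}); total cost 11 + 3 + 9 + 6 = 29.
No covering selection has total cost below 29.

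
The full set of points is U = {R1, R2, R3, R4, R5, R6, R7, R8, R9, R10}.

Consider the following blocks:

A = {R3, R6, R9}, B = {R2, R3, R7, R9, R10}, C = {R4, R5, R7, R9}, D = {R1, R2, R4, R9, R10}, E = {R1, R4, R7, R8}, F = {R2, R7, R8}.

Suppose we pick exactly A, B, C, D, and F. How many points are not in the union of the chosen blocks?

0

Union of A, B, C, D, F = {R1, R2, R3, R4, R5, R6, R7, R8, R9, R10} — that's every point, so 0 are uncovered.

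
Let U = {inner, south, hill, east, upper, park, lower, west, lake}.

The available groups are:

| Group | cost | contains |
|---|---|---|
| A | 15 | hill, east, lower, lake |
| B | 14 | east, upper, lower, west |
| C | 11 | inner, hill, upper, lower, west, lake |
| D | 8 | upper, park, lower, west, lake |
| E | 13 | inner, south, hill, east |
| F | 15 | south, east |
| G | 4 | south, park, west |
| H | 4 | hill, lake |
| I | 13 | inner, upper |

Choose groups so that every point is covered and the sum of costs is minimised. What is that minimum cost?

21

D, E together cover every point (D ∪ E = {inner, south, hill, east, upper, park, lower, west, lake}); total cost 8 + 13 = 21.
The greedy pick G, H, C, E costs 32; no covering selection beats 21.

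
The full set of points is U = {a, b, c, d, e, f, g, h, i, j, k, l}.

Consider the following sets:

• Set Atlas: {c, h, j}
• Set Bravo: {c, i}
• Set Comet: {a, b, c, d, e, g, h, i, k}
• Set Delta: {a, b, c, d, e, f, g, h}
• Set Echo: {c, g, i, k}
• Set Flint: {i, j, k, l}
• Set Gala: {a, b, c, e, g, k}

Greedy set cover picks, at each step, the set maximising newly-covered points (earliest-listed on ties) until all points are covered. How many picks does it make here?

Greedy: pick Comet (covers 9 new) → pick Flint (covers 2 new) → pick Delta (covers 1 new). Total picks: 3.
(The true minimum cover uses only 2 sets, so greedy is not optimal here.)

3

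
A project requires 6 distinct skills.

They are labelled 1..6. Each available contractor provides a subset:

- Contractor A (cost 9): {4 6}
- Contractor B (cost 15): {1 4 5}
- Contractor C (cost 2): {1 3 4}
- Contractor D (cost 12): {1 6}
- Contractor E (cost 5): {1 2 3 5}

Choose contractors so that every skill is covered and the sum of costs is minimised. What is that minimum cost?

14

A, E together cover every skill (A ∪ E = {1, 2, 3, 4, 5, 6}); total cost 9 + 5 = 14.
The greedy pick C, E, A costs 16; no covering selection beats 14.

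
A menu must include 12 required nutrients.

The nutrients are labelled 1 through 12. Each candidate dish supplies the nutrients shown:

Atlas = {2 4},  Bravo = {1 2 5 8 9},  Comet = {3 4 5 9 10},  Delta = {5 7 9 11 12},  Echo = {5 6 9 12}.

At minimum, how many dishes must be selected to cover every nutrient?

Bravo and Comet and Delta and Echo together: Bravo ∪ Comet ∪ Delta ∪ Echo = {1, 2, 3, 4, 5, 6, 7, 8, 9, 10, 11, 12} — every nutrient is covered.
Only Bravo contains 1, so Bravo is forced; the remaining 7 nutrients need at least 3 more dishes (each remaining dish adds at most 3) — so at least 4 dishes are needed, and 4 is optimal.

4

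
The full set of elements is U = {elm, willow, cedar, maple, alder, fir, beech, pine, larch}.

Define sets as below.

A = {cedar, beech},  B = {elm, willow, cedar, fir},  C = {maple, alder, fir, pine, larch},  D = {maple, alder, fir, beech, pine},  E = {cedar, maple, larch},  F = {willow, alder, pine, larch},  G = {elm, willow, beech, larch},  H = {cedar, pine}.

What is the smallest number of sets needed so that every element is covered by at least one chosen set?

Take {B, D, E}. Their union is {elm, willow, cedar, maple, alder, fir, beech, pine, larch}, which is all 9 elements.
No 2 of the 8 sets cover everything (all 28 combinations miss at least one element), so 3 is optimal.

3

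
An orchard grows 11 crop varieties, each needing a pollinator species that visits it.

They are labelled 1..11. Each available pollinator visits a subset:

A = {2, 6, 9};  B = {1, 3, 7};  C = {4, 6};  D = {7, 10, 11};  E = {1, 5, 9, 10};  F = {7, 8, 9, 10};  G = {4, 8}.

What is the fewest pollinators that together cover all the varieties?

A and B and D and E and G together: A ∪ B ∪ D ∪ E ∪ G = {1, 2, 3, 4, 5, 6, 7, 8, 9, 10, 11} — every variety is covered.
Only E contains 5, so E is forced; the remaining 7 varieties need at least 4 more pollinators (each remaining pollinator adds at most 2) — so at least 5 pollinators are needed, and 5 is optimal.

5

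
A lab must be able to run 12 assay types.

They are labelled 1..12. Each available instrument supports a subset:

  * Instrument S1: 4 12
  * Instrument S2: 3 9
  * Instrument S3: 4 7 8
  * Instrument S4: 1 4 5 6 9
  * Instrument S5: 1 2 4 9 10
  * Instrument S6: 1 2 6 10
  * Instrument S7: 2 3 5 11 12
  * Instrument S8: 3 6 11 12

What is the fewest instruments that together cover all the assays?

S3 and S4 and S6 and S8 together: S3 ∪ S4 ∪ S6 ∪ S8 = {1, 2, 3, 4, 5, 6, 7, 8, 9, 10, 11, 12} — every assay is covered.
No 3 of the 8 instruments cover everything (all 56 combinations miss at least one assay), so 4 is optimal.

4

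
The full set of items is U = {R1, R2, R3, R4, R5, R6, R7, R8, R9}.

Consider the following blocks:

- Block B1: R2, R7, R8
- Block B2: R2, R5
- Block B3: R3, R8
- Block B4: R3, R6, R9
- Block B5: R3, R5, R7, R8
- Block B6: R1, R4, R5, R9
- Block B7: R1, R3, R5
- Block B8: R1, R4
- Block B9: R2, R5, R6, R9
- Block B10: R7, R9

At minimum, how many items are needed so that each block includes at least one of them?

4

H = {R3, R4, R5, R7} meets every block (each contains at least one member of H), and |H| = 4.
The blocks B2, B3, B8, B10 are pairwise disjoint, so any hitting set needs a separate item for each — at least 4. Hence 4 is optimal.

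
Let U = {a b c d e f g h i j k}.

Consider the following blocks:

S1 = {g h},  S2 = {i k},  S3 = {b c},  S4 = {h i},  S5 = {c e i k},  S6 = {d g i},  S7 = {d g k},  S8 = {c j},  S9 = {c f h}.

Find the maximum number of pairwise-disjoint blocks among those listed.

S1, S2, S3 are pairwise disjoint (S1={g,h}; S2={i,k}; S3={b,c}).
Every remaining block overlaps one of these, and no 4 of the listed blocks are pairwise disjoint, so 3 is the maximum.

3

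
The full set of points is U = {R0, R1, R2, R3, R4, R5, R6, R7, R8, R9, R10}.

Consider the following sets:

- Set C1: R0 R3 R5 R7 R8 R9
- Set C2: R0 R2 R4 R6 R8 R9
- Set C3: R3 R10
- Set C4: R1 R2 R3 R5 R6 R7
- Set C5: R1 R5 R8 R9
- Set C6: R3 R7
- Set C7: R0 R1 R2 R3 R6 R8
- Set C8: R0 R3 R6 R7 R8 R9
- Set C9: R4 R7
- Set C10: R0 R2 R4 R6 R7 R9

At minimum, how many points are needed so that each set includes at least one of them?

Take H = {R3, R4, R9}. Each listed set contains at least one of these, so H is a hitting set of size 3.
The sets C3, C5, C9 are pairwise disjoint, so any hitting set needs a separate point for each — at least 3. Hence 3 is optimal.

3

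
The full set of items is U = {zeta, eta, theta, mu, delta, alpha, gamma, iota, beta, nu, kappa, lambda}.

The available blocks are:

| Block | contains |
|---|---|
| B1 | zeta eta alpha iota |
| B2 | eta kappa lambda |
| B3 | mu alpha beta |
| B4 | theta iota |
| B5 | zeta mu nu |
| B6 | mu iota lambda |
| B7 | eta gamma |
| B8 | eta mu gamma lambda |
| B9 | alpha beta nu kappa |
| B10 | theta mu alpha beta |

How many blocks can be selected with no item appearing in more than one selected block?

B6, B7, B9 are pairwise disjoint (B6={mu,iota,lambda}; B7={eta,gamma}; B9={alpha,beta,nu,kappa}).
Every remaining block overlaps one of these, and no 4 of the listed blocks are pairwise disjoint, so 3 is the maximum.

3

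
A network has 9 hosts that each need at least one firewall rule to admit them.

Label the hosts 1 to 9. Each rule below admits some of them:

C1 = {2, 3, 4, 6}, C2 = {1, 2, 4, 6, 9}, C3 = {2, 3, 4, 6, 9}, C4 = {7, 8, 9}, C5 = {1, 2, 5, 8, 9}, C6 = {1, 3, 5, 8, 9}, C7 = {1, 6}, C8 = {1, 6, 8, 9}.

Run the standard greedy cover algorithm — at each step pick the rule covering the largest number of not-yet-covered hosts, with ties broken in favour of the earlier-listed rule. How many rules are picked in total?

Greedy: pick C2 (covers 5 new) → pick C6 (covers 3 new) → pick C4 (covers 1 new). Total picks: 3.

3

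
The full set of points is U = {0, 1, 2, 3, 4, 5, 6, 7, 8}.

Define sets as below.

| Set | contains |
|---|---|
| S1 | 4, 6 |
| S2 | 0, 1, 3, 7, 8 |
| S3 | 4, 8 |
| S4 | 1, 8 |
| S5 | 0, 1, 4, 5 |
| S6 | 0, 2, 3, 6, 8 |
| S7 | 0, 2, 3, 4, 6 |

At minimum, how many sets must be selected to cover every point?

3

Take {S2, S5, S7}. Their union is {0, 1, 2, 3, 4, 5, 6, 7, 8}, which is all 9 points.
Only S5 contains 5, so S5 is forced; the remaining 5 points need at least 2 more sets (each remaining set adds at most 4) — so at least 3 sets are needed, and 3 is optimal.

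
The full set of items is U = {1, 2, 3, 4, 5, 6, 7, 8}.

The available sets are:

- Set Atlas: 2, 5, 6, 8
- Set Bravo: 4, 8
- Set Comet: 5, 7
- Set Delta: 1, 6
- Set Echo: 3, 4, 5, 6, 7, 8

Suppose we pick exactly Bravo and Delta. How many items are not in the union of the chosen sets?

4

Union of Bravo, Delta = {1, 4, 6, 8}.
Not covered: 2, 3, 5, 7 — 4 items.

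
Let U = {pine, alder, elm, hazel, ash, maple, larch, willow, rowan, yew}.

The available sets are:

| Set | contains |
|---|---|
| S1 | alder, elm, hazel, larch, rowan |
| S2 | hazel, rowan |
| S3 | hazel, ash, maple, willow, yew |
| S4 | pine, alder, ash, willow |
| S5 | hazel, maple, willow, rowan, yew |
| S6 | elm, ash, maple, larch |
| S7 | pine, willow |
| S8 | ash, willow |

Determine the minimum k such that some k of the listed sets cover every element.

3

Take {S1, S4, S5}. Their union is {pine, alder, elm, hazel, ash, maple, larch, willow, rowan, yew}, which is all 10 elements.
No 2 of the 8 sets cover everything (all 28 combinations miss at least one element), so 3 is optimal.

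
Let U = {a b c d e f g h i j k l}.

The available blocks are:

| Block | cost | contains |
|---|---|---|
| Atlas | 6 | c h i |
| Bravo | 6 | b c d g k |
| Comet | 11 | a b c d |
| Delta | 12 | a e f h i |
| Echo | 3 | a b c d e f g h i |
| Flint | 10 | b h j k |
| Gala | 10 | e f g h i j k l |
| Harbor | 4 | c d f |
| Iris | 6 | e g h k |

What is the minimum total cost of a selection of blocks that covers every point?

13

Echo, Gala together cover every point (Echo ∪ Gala = {a, b, c, d, e, f, g, h, i, j, k, l}); total cost 3 + 10 = 13.
No covering selection has total cost below 13.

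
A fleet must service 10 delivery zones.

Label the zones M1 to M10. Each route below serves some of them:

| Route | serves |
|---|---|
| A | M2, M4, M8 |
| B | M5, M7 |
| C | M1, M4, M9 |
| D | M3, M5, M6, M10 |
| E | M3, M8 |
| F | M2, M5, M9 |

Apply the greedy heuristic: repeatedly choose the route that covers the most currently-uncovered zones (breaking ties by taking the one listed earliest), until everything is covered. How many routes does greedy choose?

Greedy: pick D (covers 4 new) → pick A (covers 3 new) → pick C (covers 2 new) → pick B (covers 1 new). Total picks: 4.

4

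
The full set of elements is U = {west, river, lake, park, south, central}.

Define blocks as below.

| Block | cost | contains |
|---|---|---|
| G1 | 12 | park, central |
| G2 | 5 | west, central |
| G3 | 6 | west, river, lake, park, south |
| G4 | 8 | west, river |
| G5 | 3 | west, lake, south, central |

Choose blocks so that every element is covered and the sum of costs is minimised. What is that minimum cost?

9

G3, G5 together cover every element (G3 ∪ G5 = {west, river, lake, park, south, central}); total cost 6 + 3 = 9.
No covering selection has total cost below 9.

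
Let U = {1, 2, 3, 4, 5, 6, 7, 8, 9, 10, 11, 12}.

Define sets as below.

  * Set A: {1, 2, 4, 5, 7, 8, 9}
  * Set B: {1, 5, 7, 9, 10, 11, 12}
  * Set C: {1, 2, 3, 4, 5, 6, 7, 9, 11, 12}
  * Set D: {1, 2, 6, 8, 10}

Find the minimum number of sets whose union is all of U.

2

C and D cover everything between them: the union {1, 2, 3, 4, 5, 6, 7, 8, 9, 10, 11, 12} is all of U.
No single set has all 12 items (the largest, C, has 10), so 2 is optimal.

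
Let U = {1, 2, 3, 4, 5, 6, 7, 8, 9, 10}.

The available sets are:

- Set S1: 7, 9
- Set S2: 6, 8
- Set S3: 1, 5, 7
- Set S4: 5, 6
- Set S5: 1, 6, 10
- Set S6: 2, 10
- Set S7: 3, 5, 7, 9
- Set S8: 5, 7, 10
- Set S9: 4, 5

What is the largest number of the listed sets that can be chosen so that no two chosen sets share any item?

4

S1, S2, S6, S9 are pairwise disjoint (S1={7,9}; S2={6,8}; S6={2,10}; S9={4,5}).
Every remaining set overlaps one of these, and no 5 of the listed sets are pairwise disjoint, so 4 is the maximum.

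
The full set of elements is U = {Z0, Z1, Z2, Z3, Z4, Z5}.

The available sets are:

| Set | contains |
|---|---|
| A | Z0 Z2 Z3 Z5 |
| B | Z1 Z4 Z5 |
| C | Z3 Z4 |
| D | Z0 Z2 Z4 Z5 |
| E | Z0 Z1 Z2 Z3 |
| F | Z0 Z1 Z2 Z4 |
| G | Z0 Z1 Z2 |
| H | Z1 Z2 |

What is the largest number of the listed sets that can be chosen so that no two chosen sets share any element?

C, H are pairwise disjoint (C={Z3,Z4}; H={Z1,Z2}).
Every remaining set overlaps one of these, and no 3 of the listed sets are pairwise disjoint, so 2 is the maximum.

2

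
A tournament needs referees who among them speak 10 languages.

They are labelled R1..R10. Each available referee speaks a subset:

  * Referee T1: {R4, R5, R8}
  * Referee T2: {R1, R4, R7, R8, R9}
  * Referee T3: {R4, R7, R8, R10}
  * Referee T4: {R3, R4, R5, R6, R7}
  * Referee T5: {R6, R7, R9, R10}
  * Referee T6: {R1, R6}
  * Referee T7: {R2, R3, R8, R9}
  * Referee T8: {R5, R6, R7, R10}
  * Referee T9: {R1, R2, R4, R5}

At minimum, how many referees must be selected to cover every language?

3

Take {T2, T7, T8}. Their union is {R1, R2, R3, R4, R5, R6, R7, R8, R9, R10}, which is all 10 languages.
No 2 of the 9 referees cover everything (all 36 combinations miss at least one language), so 3 is optimal.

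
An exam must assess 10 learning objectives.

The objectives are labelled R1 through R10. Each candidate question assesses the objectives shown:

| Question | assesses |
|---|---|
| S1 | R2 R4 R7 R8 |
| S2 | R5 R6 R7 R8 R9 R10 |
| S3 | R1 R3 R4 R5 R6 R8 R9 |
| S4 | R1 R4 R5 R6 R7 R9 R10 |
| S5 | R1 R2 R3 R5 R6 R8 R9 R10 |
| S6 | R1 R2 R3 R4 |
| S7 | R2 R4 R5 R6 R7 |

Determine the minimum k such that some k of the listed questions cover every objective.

2

S1 and S5 together: S1 ∪ S5 = {R1, R2, R3, R4, R5, R6, R7, R8, R9, R10} — every objective is covered.
No single question has all 10 objectives (the largest, S5, has 8), so 2 is optimal.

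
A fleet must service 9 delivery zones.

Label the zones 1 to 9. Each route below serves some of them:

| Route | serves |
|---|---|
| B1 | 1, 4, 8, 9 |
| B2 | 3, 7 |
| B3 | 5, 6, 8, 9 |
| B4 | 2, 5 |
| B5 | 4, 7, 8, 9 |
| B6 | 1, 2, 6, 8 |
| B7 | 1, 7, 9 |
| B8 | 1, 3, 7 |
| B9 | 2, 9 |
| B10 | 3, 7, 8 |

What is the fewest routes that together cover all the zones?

4

Take {B1, B3, B9, B10}. Their union is {1, 2, 3, 4, 5, 6, 7, 8, 9}, which is all 9 zones.
No 3 of the 10 routes cover everything (all 120 combinations miss at least one zone), so 4 is optimal.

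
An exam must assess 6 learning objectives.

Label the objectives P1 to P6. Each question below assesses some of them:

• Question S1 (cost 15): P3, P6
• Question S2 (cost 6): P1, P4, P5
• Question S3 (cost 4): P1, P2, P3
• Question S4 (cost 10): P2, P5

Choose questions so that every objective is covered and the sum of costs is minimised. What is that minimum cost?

S1, S2, S3 together cover every objective (S1 ∪ S2 ∪ S3 = {P1, P2, P3, P4, P5, P6}); total cost 15 + 6 + 4 = 25.
No covering selection has total cost below 25.

25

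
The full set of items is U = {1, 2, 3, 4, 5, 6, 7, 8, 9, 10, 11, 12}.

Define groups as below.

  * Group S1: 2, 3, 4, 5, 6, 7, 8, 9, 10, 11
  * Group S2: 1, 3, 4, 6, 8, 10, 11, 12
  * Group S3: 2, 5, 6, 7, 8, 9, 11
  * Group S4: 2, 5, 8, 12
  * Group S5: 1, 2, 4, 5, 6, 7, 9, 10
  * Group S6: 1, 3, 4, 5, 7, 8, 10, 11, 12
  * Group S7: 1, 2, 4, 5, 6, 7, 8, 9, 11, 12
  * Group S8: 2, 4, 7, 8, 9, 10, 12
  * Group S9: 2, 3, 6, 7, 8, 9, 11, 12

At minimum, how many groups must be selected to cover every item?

2

Take {S2, S3}. Their union is {1, 2, 3, 4, 5, 6, 7, 8, 9, 10, 11, 12}, which is all 12 items.
No single group has all 12 items (the largest, S1, has 10), so 2 is optimal.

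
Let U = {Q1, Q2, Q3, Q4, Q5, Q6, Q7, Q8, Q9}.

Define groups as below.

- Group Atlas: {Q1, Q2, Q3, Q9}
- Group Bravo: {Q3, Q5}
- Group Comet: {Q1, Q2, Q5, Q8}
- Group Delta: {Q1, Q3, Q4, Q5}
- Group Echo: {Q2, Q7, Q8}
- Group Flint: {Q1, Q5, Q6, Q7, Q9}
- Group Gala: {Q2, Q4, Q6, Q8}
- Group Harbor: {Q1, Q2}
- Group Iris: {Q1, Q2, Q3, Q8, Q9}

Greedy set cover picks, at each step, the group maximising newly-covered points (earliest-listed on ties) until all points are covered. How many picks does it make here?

3

Greedy: pick Flint (covers 5 new) → pick Gala (covers 3 new) → pick Atlas (covers 1 new). Total picks: 3.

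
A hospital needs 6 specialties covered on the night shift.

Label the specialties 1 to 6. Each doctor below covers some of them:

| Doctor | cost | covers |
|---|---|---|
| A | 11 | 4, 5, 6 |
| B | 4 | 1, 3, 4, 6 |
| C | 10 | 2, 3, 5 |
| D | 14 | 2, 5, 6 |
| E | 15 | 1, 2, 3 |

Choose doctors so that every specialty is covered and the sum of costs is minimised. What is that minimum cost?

B, C together cover every specialty (B ∪ C = {1, 2, 3, 4, 5, 6}); total cost 4 + 10 = 14.
No covering selection has total cost below 14.

14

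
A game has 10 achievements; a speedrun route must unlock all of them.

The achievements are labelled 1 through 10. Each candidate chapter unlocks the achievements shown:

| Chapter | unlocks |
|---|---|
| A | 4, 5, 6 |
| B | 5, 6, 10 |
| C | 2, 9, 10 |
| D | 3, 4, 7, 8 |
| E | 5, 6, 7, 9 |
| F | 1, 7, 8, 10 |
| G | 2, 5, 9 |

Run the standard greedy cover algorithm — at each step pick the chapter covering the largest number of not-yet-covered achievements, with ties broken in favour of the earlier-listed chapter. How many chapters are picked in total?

Greedy: pick D (covers 4 new) → pick B (covers 3 new) → pick C (covers 2 new) → pick F (covers 1 new). Total picks: 4.

4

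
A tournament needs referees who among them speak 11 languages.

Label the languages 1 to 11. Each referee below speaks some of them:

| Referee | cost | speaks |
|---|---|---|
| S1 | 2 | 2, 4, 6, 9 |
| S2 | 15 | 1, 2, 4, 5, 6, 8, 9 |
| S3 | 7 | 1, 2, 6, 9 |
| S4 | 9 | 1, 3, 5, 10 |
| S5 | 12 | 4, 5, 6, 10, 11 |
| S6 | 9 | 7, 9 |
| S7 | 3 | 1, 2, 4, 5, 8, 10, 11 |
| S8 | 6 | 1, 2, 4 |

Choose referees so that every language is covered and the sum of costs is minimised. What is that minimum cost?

S1, S4, S6, S7 together cover every language (S1 ∪ S4 ∪ S6 ∪ S7 = {1, 2, 3, 4, 5, 6, 7, 8, 9, 10, 11}); total cost 2 + 9 + 9 + 3 = 23.
No covering selection has total cost below 23.

23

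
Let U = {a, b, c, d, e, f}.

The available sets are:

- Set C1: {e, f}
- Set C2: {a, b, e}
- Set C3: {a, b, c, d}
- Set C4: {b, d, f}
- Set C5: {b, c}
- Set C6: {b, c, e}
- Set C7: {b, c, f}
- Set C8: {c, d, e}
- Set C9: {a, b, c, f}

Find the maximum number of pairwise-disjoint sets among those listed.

C1, C5 are pairwise disjoint (C1={e,f}; C5={b,c}).
Every remaining set overlaps one of these, and no 3 of the listed sets are pairwise disjoint, so 2 is the maximum.

2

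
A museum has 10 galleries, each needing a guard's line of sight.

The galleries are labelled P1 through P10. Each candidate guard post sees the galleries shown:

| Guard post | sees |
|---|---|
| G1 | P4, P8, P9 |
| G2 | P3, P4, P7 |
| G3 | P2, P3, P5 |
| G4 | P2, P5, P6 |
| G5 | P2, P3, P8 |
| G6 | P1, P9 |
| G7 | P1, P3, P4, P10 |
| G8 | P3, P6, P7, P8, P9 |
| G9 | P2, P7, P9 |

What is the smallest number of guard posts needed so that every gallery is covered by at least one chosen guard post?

G3 and G7 and G8 together: G3 ∪ G7 ∪ G8 = {P1, P2, P3, P4, P5, P6, P7, P8, P9, P10} — every gallery is covered.
Only G7 contains P10, so G7 is forced; the remaining 6 galleries need at least 2 more guard posts (each remaining guard post adds at most 4) — so at least 3 guard posts are needed, and 3 is optimal.

3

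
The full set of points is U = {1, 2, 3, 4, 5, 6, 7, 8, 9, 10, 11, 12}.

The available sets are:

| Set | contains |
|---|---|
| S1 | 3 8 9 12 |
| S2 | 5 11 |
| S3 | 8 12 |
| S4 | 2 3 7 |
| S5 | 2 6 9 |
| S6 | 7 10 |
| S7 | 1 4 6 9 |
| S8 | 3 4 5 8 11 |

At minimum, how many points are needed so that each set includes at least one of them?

4

The 4 points {6, 7, 11, 12} hit every set.
The sets S2, S3, S4, S7 are pairwise disjoint, so any hitting set needs a separate point for each — at least 4. Hence 4 is optimal.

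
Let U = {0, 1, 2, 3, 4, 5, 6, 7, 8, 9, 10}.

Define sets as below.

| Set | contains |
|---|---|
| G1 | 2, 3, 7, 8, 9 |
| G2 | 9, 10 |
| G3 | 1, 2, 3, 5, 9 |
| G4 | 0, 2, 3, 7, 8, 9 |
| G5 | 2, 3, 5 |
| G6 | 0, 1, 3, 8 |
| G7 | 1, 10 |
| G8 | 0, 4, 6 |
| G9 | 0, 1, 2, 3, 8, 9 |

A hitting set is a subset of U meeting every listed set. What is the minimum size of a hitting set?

3

H = {3, 6, 10} meets every set (each contains at least one member of H), and |H| = 3.
The sets G1, G7, G8 are pairwise disjoint, so any hitting set needs a separate point for each — at least 3. Hence 3 is optimal.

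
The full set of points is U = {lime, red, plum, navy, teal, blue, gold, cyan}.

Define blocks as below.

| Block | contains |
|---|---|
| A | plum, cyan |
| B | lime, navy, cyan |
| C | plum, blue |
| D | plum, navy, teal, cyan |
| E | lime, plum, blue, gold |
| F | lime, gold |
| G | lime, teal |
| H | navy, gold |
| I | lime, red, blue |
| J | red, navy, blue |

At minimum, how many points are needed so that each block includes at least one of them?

3

T = {lime, plum, navy} meets every block (each contains at least one member of T), and |T| = 3.
The blocks A, G, H are pairwise disjoint, so any hitting set needs a separate point for each — at least 3. Hence 3 is optimal.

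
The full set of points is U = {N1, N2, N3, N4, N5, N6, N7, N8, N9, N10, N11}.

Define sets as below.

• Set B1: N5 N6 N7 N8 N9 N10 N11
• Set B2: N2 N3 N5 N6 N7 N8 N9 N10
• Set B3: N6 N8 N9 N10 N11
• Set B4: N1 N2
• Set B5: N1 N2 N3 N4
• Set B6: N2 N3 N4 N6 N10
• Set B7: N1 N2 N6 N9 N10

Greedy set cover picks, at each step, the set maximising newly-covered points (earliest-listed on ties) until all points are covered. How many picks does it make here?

3

Greedy: pick B2 (covers 8 new) → pick B5 (covers 2 new) → pick B1 (covers 1 new). Total picks: 3.
(The true minimum cover uses only 2 sets, so greedy is not optimal here.)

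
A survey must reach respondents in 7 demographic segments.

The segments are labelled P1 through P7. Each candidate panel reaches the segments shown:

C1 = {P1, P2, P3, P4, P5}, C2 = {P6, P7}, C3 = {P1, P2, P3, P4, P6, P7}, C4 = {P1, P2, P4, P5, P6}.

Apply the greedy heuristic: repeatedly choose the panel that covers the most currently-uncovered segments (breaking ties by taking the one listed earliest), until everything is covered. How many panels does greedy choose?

2

Greedy: pick C3 (covers 6 new) → pick C1 (covers 1 new). Total picks: 2.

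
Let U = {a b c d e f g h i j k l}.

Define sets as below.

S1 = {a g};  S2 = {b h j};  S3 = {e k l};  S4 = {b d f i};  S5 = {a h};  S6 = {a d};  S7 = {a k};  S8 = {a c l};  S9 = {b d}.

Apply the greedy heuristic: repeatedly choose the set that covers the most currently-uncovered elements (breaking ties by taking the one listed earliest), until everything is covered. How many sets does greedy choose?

Greedy: pick S4 (covers 4 new) → pick S3 (covers 3 new) → pick S1 (covers 2 new) → pick S2 (covers 2 new) → pick S8 (covers 1 new). Total picks: 5.

5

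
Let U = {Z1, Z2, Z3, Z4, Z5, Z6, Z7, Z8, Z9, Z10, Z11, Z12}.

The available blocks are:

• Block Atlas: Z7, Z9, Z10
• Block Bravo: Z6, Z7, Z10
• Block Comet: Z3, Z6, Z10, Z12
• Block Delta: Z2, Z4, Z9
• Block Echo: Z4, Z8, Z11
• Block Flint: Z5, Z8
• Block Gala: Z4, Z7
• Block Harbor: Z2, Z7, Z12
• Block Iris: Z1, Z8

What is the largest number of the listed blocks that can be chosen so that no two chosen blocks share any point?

Comet, Delta, Flint are pairwise disjoint (Comet={Z3,Z6,Z10,Z12}; Delta={Z2,Z4,Z9}; Flint={Z5,Z8}).
Every remaining block overlaps one of these, and no 4 of the listed blocks are pairwise disjoint, so 3 is the maximum.

3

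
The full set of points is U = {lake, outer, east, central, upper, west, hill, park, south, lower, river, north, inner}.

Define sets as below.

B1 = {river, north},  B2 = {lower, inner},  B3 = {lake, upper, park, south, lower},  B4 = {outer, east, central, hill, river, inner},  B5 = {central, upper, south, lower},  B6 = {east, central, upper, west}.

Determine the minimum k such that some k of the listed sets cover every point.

B1 and B3 and B4 and B6 together: B1 ∪ B3 ∪ B4 ∪ B6 = {lake, outer, east, central, upper, west, hill, park, south, lower, river, north, inner} — every point is covered.
Only B6 contains west, so B6 is forced; the remaining 9 points need at least 3 more sets (each remaining set adds at most 4) — so at least 4 sets are needed, and 4 is optimal.

4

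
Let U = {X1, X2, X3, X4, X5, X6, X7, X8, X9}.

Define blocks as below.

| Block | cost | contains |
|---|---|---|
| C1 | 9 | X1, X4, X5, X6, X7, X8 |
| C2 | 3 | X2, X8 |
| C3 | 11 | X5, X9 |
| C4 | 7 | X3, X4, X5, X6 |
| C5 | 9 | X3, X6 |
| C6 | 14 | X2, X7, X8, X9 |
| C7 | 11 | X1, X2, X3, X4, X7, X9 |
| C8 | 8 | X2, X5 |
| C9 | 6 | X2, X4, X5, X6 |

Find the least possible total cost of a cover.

C1, C7 together cover every point (C1 ∪ C7 = {X1, X2, X3, X4, X5, X6, X7, X8, X9}); total cost 9 + 11 = 20.
The greedy pick C1, C2, C7 costs 23; no covering selection beats 20.

20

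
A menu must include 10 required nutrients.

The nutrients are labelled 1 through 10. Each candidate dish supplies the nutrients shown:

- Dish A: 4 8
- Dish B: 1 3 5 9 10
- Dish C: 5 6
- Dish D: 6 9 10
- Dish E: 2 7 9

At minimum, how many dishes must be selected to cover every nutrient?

4

Take {A, B, C, E}. Their union is {1, 2, 3, 4, 5, 6, 7, 8, 9, 10}, which is all 10 nutrients.
Only B contains 1, so B is forced; the remaining 5 nutrients need at least 3 more dishes (each remaining dish adds at most 2) — so at least 4 dishes are needed, and 4 is optimal.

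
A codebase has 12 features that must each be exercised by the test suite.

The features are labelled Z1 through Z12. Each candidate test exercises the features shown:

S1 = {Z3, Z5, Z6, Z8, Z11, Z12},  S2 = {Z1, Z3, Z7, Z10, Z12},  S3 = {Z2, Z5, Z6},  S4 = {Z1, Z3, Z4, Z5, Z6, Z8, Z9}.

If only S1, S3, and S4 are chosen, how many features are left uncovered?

Union of S1, S3, S4 = {Z1, Z2, Z3, Z4, Z5, Z6, Z8, Z9, Z11, Z12}.
Not covered: Z7, Z10 — 2 features.

2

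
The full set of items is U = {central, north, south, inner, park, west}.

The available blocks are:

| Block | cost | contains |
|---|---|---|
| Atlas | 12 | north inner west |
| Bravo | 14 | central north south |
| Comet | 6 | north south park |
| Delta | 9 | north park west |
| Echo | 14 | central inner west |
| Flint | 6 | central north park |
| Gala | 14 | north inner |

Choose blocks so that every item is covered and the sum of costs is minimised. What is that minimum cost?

20

Comet, Echo together cover every item (Comet ∪ Echo = {central, north, south, inner, park, west}); total cost 6 + 14 = 20.
No covering selection has total cost below 20.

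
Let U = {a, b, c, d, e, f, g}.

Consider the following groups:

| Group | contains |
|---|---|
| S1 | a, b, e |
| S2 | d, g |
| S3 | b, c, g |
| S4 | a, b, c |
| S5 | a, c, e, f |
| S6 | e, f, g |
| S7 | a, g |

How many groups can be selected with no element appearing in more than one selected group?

S1, S2 are pairwise disjoint (S1={a,b,e}; S2={d,g}).
Every remaining group overlaps one of these, and no 3 of the listed groups are pairwise disjoint, so 2 is the maximum.

2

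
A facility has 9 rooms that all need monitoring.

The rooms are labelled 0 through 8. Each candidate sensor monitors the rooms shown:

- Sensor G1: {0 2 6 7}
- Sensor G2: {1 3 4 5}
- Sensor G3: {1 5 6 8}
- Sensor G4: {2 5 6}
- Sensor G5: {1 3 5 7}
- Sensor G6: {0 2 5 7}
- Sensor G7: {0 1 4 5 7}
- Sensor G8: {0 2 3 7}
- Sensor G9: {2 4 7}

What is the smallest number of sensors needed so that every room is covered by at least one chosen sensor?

3

G3 and G7 and G8 together: G3 ∪ G7 ∪ G8 = {0, 1, 2, 3, 4, 5, 6, 7, 8} — every room is covered.
Only G3 contains 8, so G3 is forced; the remaining 5 rooms need at least 2 more sensors (each remaining sensor adds at most 4) — so at least 3 sensors are needed, and 3 is optimal.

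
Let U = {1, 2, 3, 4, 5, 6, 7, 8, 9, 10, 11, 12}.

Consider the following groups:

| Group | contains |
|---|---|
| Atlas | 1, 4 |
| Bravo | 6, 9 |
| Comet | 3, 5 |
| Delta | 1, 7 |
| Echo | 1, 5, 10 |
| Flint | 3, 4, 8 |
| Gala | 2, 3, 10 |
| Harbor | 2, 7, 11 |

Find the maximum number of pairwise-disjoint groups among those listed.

Bravo, Echo, Flint, Harbor are pairwise disjoint (Bravo={6,9}; Echo={1,5,10}; Flint={3,4,8}; Harbor={2,7,11}).
Every remaining group overlaps one of these, and no 5 of the listed groups are pairwise disjoint, so 4 is the maximum.

4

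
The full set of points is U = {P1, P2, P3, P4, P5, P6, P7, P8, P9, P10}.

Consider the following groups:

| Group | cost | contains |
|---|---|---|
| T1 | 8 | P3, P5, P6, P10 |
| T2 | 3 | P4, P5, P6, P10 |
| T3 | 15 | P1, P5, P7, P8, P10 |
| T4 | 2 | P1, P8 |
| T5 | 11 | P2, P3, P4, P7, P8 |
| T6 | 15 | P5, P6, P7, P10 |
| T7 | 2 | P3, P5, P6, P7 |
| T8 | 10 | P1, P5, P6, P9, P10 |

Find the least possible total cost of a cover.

T5, T8 together cover every point (T5 ∪ T8 = {P1, P2, P3, P4, P5, P6, P7, P8, P9, P10}); total cost 11 + 10 = 21.
The greedy pick T7, T4, T2, T8, T5 costs 28; no covering selection beats 21.

21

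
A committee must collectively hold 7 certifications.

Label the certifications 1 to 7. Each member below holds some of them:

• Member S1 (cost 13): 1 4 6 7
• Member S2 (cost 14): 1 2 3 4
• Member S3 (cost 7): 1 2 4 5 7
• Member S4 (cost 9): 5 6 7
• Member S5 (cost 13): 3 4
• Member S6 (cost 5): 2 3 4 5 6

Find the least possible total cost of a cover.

S3, S6 together cover every certification (S3 ∪ S6 = {1, 2, 3, 4, 5, 6, 7}); total cost 7 + 5 = 12.
No covering selection has total cost below 12.

12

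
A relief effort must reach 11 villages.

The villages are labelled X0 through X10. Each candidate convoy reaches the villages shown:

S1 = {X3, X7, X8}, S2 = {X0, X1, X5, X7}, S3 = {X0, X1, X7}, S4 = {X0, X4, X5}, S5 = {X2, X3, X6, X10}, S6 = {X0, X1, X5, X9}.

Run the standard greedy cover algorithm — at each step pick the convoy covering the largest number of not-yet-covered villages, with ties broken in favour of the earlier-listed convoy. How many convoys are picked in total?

5

Greedy: pick S2 (covers 4 new) → pick S5 (covers 4 new) → pick S1 (covers 1 new) → pick S4 (covers 1 new) → pick S6 (covers 1 new). Total picks: 5.
(The true minimum cover uses only 4 convoys, so greedy is not optimal here.)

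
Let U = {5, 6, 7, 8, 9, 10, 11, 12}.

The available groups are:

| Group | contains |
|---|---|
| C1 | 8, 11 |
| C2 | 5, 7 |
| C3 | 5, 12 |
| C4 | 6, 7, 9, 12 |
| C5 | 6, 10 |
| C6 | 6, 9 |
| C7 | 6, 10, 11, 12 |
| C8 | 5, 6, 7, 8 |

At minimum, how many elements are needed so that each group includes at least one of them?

3

H = {5, 6, 8} meets every group (each contains at least one member of H), and |H| = 3.
The groups C1, C2, C5 are pairwise disjoint, so any hitting set needs a separate element for each — at least 3. Hence 3 is optimal.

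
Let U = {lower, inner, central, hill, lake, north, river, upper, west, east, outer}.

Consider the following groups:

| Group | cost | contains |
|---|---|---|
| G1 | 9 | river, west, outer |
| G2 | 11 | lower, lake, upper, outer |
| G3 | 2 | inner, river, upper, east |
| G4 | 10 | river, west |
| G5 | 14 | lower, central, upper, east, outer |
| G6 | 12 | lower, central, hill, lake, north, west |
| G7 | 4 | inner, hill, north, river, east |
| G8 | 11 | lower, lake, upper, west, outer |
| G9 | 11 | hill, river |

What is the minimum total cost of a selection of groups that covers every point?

23

G1, G3, G6 together cover every point (G1 ∪ G3 ∪ G6 = {lower, inner, central, hill, lake, north, river, upper, west, east, outer}); total cost 9 + 2 + 12 = 23.
No covering selection has total cost below 23.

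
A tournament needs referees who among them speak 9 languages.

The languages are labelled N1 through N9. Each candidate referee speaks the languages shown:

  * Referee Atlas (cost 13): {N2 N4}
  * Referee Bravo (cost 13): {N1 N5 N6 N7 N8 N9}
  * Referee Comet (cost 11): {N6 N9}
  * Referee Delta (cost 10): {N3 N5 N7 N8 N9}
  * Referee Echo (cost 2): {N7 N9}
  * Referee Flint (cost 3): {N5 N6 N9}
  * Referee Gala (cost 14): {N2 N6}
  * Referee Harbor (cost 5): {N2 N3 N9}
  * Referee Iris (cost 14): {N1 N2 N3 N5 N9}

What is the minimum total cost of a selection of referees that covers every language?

31

Atlas, Bravo, Harbor together cover every language (Atlas ∪ Bravo ∪ Harbor = {N1, N2, N3, N4, N5, N6, N7, N8, N9}); total cost 13 + 13 + 5 = 31.
The greedy pick Echo, Flint, Harbor, Bravo, Atlas costs 36; no covering selection beats 31.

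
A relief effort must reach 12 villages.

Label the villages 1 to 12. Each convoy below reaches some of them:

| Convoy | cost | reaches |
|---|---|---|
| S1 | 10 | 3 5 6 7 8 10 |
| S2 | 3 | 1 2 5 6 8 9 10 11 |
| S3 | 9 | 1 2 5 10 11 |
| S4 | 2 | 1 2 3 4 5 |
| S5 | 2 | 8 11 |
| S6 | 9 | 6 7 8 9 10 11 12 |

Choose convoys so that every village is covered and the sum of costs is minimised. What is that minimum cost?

11

S4, S6 together cover every village (S4 ∪ S6 = {1, 2, 3, 4, 5, 6, 7, 8, 9, 10, 11, 12}); total cost 2 + 9 = 11.
The greedy pick S2, S4, S6 costs 14; no covering selection beats 11.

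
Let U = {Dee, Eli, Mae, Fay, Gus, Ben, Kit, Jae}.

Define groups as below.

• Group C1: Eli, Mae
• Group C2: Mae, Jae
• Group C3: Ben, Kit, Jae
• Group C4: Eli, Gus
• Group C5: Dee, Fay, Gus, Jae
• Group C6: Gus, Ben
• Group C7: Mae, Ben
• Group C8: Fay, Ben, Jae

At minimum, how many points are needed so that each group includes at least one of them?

H = {Mae, Gus, Ben} meets every group (each contains at least one member of H), and |H| = 3.
No choice of 2 points meets every group, so 3 is the minimum.

3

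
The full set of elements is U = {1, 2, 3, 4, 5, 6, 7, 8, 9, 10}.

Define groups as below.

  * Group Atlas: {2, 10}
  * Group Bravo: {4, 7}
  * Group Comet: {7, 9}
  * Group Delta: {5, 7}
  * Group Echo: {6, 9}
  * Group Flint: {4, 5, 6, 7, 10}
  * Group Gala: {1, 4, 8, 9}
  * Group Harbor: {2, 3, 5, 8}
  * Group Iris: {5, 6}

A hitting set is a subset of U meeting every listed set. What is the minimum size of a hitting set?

The 4 elements {2, 4, 6, 7} hit every group.
No choice of 3 elements meets every group, so 4 is the minimum.

4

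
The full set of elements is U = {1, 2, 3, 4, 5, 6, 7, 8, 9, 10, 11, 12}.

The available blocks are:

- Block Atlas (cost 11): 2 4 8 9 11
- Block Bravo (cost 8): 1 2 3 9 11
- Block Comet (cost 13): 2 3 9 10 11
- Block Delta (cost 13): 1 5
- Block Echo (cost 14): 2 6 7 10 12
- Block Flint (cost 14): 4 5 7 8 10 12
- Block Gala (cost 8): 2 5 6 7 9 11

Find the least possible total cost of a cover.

Bravo, Flint, Gala together cover every element (Bravo ∪ Flint ∪ Gala = {1, 2, 3, 4, 5, 6, 7, 8, 9, 10, 11, 12}); total cost 8 + 14 + 8 = 30.
No covering selection has total cost below 30.

30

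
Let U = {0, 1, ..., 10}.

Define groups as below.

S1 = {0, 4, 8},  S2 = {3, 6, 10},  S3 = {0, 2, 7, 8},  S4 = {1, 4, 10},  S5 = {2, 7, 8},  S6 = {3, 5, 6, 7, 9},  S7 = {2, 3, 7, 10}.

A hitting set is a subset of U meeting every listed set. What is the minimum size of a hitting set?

3

H = {8, 9, 10} meets every group (each contains at least one member of H), and |H| = 3.
No choice of 2 elements meets every group, so 3 is the minimum.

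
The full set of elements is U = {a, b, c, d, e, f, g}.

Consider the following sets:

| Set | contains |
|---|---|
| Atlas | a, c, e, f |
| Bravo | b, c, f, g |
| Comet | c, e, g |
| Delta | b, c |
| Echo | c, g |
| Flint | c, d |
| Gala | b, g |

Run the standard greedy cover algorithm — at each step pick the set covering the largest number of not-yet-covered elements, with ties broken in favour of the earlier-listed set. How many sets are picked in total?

Greedy: pick Atlas (covers 4 new) → pick Bravo (covers 2 new) → pick Flint (covers 1 new). Total picks: 3.

3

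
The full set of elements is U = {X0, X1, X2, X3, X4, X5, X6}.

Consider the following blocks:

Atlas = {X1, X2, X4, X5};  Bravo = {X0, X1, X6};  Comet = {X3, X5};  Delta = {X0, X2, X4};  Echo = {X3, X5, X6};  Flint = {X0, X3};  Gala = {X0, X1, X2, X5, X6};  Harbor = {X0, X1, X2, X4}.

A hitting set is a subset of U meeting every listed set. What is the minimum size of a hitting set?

The 2 elements {X0, X5} hit every block.
The blocks Atlas, Flint are pairwise disjoint, so any hitting set needs a separate element for each — at least 2. Hence 2 is optimal.

2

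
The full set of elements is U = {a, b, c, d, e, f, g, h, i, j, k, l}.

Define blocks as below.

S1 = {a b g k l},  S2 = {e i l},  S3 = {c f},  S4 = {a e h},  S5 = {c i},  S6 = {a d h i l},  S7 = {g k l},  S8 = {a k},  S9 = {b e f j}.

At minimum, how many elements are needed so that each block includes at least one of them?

4

T = {c, d, e, k} meets every block (each contains at least one member of T), and |T| = 4.
No choice of 3 elements meets every block, so 4 is the minimum.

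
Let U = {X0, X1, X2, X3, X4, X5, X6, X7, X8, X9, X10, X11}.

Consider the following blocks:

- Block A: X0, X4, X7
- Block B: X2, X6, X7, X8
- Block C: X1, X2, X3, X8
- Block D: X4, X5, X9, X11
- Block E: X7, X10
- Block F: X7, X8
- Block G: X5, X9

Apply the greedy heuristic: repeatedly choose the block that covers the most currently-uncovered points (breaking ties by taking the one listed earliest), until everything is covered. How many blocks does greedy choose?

Greedy: pick B (covers 4 new) → pick D (covers 4 new) → pick C (covers 2 new) → pick A (covers 1 new) → pick E (covers 1 new). Total picks: 5.

5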